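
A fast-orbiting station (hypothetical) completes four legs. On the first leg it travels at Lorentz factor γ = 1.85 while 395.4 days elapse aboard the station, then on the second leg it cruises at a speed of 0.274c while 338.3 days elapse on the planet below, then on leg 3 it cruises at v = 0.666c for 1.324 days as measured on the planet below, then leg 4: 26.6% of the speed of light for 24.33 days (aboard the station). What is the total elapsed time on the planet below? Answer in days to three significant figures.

Δt = 1100 days

Leg 1: γ = 1.85; Δt_1 = 1.850 × 395.4 = 731.5 days.
Leg 2: 338.3 days is already measured on the planet below.
Leg 3: 1.324 days is already measured on the planet below.
Leg 4: β = 0.266; γ = 1/√(1 − 0.266²) = 1/√0.9292 = 1.037; Δt_4 = 1.037 × 24.33 = 25.24 days.
Total: 731.5 + 338.3 + 1.324 + 25.24 days.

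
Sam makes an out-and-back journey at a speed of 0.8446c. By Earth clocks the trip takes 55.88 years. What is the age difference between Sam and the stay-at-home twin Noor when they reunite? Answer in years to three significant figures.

Δt − τ = 26.0 years

γ = 1/√(1 − 0.8446²) = 1/√0.2867 = 1.868
Sam's elapsed proper time: τ = 55.88/1.868 = 29.92 years.
Age gap = Δt − τ = 55.88 − 29.92 years.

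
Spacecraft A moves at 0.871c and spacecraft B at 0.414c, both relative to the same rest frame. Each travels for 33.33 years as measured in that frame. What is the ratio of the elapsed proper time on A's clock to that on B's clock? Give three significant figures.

A: γ = 1/√(1 − 0.871²) = 1/√0.2414 = 2.035. B: γ = 1/√(1 − 0.414²) = 1/√0.8286 = 1.099.
τ_A/τ_B = γ_B/γ_A = 1.099/2.035 = 0.5397, so τ_A/τ_B = 0.5397.

τ_A/τ_B = 0.540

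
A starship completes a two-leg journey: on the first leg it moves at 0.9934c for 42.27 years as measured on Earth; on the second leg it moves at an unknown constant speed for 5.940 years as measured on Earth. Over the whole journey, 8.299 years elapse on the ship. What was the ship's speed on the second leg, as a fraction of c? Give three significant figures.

Leg 1: γ = 1/√(1 − 0.9934²) = 1/√0.01316 = 8.718; τ_1 = 42.27/8.718 = 4.848 years.
Leg 2: speed unknown; τ_2 = 5.940/γ_2.
Total proper time: 4.848 + τ_2 = 8.299, so τ_2 = 8.299 − 4.848 = 3.451 years.
γ_2 = 5.940/3.451 = 1.721; β = √(1 − 1/γ²) = √0.6626.

β = 0.814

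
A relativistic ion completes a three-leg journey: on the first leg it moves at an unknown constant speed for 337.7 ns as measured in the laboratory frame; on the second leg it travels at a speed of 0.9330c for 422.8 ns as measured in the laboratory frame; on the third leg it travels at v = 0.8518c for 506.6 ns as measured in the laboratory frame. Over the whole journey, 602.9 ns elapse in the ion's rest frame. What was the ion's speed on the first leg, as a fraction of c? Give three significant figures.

Leg 1: speed unknown; τ_1 = 337.7/γ_1.
Leg 2: γ = 1/√(1 − 0.9330²) = 1/√0.1295 = 2.779; τ_2 = 422.8/2.779 = 152.2 ns.
Leg 3: γ = 1/√(1 − 0.8518²) = 1/√0.2744 = 1.909; τ_3 = 506.6/1.909 = 265.4 ns.
Total proper time: τ_1 + 152.2 + 265.4 = 602.9, so τ_1 = 602.9 − 417.5 = 185.4 ns.
γ_1 = 337.7/185.4 = 1.822; β = √(1 − 1/γ²) = √0.6987.

β = 0.836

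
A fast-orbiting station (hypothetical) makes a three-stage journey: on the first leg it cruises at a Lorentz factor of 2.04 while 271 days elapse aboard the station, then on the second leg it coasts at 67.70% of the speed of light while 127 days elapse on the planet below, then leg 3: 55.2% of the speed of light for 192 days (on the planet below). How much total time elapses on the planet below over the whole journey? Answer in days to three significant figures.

Δt = 872 days

Leg 1: γ = 2.04; Δt_1 = 2.040 × 271 = 552.8 days.
Leg 2: 127 days is already measured on the planet below.
Leg 3: 192 days is already measured on the planet below.
Total: 552.8 + 127.0 + 192.0 days.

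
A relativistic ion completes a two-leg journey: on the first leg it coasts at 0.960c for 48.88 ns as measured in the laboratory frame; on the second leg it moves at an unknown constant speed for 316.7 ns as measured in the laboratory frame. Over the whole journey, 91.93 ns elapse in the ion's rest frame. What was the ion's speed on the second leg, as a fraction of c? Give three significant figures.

Leg 1: γ = 1/√(1 − 0.960²) = 1/√0.07840 = 3.571; τ_1 = 48.88/3.571 = 13.69 ns.
Leg 2: speed unknown; τ_2 = 316.7/γ_2.
Total proper time: 13.69 + τ_2 = 91.93, so τ_2 = 91.93 − 13.69 = 78.24 ns.
γ_2 = 316.7/78.24 = 4.048; β = √(1 − 1/γ²) = √0.9390.

β = 0.969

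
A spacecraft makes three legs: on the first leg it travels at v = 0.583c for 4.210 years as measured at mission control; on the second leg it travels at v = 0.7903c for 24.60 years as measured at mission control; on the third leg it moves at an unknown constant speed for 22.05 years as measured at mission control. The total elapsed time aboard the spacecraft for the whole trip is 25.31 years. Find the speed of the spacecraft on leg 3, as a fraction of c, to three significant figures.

Leg 1: γ = 1/√(1 − 0.583²) = 1/√0.6601 = 1.231; τ_1 = 4.210/1.231 = 3.421 years.
Leg 2: γ = 1/√(1 − 0.7903²) = 1/√0.3754 = 1.632; τ_2 = 24.60/1.632 = 15.07 years.
Leg 3: speed unknown; τ_3 = 22.05/γ_3.
Total proper time: 3.421 + 15.07 + τ_3 = 25.31, so τ_3 = 25.31 − 18.49 = 6.817 years.
γ_3 = 22.05/6.817 = 3.235; β = √(1 − 1/γ²) = √0.9044.

β = 0.951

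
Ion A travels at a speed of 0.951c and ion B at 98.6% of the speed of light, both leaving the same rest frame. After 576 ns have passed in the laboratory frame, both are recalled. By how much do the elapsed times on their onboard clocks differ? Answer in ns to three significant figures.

A: γ = 1/√(1 − 0.951²) = 1/√0.09560 = 3.234; τ_A = 576/3.234 = 178.1 ns.
B: β = 0.986; γ = 1/√(1 − 0.986²) = 1/√0.02780 = 5.997; τ_B = 576/5.997 = 96.05 ns.

|τ_A − τ_B| = 82.0 ns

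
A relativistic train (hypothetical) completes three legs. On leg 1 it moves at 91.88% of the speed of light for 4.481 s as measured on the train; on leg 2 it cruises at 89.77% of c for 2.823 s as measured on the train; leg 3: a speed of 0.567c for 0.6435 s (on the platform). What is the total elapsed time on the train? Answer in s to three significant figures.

τ = 7.83 s

Leg 1: 4.481 s is already measured on the train.
Leg 2: 2.823 s is already measured on the train.
Leg 3: γ = 1/√(1 − 0.567²) = 1/√0.6785 = 1.214; τ_3 = 0.6435/1.214 = 0.5301 s.
Total: 4.481 + 2.823 + 0.5301 s.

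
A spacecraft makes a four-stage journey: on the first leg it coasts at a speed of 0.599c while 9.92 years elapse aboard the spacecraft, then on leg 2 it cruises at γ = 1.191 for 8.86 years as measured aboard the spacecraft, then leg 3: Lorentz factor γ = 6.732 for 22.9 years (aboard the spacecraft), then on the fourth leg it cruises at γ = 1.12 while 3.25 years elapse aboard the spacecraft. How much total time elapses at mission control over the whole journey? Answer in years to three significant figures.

Δt = 181 years

Leg 1: γ = 1/√(1 − 0.599²) = 1/√0.6412 = 1.249; Δt_1 = 1.249 × 9.92 = 12.39 years.
Leg 2: γ = 1.191; Δt_2 = 1.191 × 8.86 = 10.55 years.
Leg 3: γ = 6.732; Δt_3 = 6.732 × 22.9 = 154.2 years.
Leg 4: γ = 1.12; Δt_4 = 1.120 × 3.25 = 3.640 years.
Total: 12.39 + 10.55 + 154.2 + 3.640 years.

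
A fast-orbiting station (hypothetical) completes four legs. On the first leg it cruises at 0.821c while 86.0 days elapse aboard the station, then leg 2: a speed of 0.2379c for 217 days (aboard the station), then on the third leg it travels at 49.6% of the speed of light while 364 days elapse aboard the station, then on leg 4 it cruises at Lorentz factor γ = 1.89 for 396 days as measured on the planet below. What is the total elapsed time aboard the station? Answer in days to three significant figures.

τ = 877 days

Leg 1: 86.0 days is already measured aboard the station.
Leg 2: 217 days is already measured aboard the station.
Leg 3: 364 days is already measured aboard the station.
Leg 4: γ = 1.89; τ_4 = 396/1.890 = 209.5 days.
Total: 86.00 + 217.0 + 364.0 + 209.5 days.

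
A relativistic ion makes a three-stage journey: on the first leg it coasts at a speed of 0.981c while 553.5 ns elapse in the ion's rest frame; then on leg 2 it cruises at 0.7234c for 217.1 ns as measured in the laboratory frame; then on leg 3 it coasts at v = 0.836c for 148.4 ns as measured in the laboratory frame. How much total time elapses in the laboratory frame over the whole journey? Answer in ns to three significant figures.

Leg 1: γ = 1/√(1 − 0.981²) = 1/√0.03764 = 5.154; Δt_1 = 5.154 × 553.5 = 2853 ns.
Leg 2: 217.1 ns is already measured in the laboratory frame.
Leg 3: 148.4 ns is already measured in the laboratory frame.
Total: 2853 + 217.1 + 148.4 ns.

Δt = 3220 ns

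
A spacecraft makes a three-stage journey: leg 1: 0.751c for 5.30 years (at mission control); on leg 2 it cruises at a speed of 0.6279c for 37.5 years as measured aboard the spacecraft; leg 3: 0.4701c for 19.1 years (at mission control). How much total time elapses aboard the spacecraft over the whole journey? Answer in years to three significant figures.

Leg 1: γ = 1/√(1 − 0.751²) = 1/√0.4360 = 1.514; τ_1 = 5.30/1.514 = 3.500 years.
Leg 2: 37.5 years is already measured aboard the spacecraft.
Leg 3: γ = 1/√(1 − 0.4701²) = 1/√0.7790 = 1.133; τ_3 = 19.1/1.133 = 16.86 years.
Total: 3.500 + 37.50 + 16.86 years.

τ = 57.9 years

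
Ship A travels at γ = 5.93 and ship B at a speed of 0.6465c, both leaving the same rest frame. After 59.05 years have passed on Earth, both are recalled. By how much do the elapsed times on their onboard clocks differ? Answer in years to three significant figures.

A: γ = 5.93; τ_A = 59.05/5.930 = 9.958 years.
B: γ = 1/√(1 − 0.6465²) = 1/√0.5820 = 1.311; τ_B = 59.05/1.311 = 45.05 years.

|τ_A − τ_B| = 35.1 years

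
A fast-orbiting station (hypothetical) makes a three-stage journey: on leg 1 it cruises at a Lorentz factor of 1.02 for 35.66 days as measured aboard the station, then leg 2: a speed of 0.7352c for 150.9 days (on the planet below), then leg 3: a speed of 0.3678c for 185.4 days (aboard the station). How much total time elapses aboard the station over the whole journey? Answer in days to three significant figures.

Leg 1: 35.66 days is already measured aboard the station.
Leg 2: γ = 1/√(1 − 0.7352²) = 1/√0.4595 = 1.475; τ_2 = 150.9/1.475 = 102.3 days.
Leg 3: 185.4 days is already measured aboard the station.
Total: 35.66 + 102.3 + 185.4 days.

τ = 323 days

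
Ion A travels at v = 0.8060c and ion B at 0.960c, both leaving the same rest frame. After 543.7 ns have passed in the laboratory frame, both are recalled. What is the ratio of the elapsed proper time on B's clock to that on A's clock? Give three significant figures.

τ_B/τ_A = 0.473

A: γ = 1/√(1 − 0.8060²) = 1/√0.3504 = 1.689. B: γ = 1/√(1 − 0.960²) = 25/7 ≈ 3.571.
τ_A/τ_B = γ_B/γ_A = 3.571/1.689 = 2.114, so τ_B/τ_A = 0.4730.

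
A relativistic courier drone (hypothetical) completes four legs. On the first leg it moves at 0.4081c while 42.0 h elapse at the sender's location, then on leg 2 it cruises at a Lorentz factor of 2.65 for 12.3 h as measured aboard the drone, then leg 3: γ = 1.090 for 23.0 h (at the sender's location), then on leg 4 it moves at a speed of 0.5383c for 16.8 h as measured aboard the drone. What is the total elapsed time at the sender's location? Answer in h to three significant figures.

Leg 1: 42.0 h is already measured at the sender's location.
Leg 2: γ = 2.65; Δt_2 = 2.650 × 12.3 = 32.59 h.
Leg 3: 23.0 h is already measured at the sender's location.
Leg 4: γ = 1/√(1 − 0.5383²) = 1/√0.7102 = 1.187; Δt_4 = 1.187 × 16.8 = 19.93 h.
Total: 42.00 + 32.59 + 23.00 + 19.93 h.

Δt = 118 h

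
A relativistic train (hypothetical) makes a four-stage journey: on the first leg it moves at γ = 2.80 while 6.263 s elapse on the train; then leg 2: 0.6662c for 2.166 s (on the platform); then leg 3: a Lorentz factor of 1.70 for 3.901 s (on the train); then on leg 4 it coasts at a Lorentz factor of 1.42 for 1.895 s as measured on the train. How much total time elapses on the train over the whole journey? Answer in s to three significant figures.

τ = 13.7 s

Leg 1: 6.263 s is already measured on the train.
Leg 2: γ = 1/√(1 − 0.6662²) = 1/√0.5562 = 1.341; τ_2 = 2.166/1.341 = 1.615 s.
Leg 3: 3.901 s is already measured on the train.
Leg 4: 1.895 s is already measured on the train.
Total: 6.263 + 1.615 + 3.901 + 1.895 s.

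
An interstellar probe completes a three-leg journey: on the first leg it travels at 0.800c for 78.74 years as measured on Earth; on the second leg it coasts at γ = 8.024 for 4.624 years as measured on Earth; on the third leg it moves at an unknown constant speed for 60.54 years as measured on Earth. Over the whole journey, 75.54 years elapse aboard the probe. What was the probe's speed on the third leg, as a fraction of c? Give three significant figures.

Leg 1: γ = 1/√(1 − 0.800²) = 5/3 ≈ 1.667; τ_1 = 78.74/1.667 = 47.24 years.
Leg 2: γ = 8.024; τ_2 = 4.624/8.024 = 0.5763 years.
Leg 3: speed unknown; τ_3 = 60.54/γ_3.
Total proper time: 47.24 + 0.5763 + τ_3 = 75.54, so τ_3 = 75.54 − 47.82 = 27.72 years.
γ_3 = 60.54/27.72 = 2.184; β = √(1 − 1/γ²) = √0.7904.

β = 0.889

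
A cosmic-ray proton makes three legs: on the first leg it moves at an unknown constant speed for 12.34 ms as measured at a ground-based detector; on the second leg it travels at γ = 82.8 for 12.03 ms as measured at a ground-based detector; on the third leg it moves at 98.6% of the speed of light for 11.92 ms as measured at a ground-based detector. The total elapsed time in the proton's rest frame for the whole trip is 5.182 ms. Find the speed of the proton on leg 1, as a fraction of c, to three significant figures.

Leg 1: speed unknown; τ_1 = 12.34/γ_1.
Leg 2: γ = 82.8; τ_2 = 12.03/82.80 = 0.1453 ms.
Leg 3: β = 0.986; γ = 1/√(1 − 0.986²) = 1/√0.02780 = 5.997; τ_3 = 11.92/5.997 = 1.988 ms.
Total proper time: τ_1 + 0.1453 + 1.988 = 5.182, so τ_1 = 5.182 − 2.133 = 3.049 ms.
γ_1 = 12.34/3.049 = 4.047; β = √(1 − 1/γ²) = √0.9389.

β = 0.969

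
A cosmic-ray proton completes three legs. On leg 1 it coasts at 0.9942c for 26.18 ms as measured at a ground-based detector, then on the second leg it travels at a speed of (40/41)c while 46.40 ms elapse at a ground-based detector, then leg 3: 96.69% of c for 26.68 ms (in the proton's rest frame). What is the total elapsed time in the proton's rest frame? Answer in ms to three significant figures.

Leg 1: γ = 1/√(1 − 0.9942²) = 1/√0.01157 = 9.298; τ_1 = 26.18/9.298 = 2.816 ms.
Leg 2: γ = 1/√(1 − (40/41)²) = 41/9 ≈ 4.556; τ_2 = 46.40/4.556 = 10.19 ms.
Leg 3: 26.68 ms is already measured in the proton's rest frame.
Total: 2.816 + 10.19 + 26.68 ms.

τ = 39.7 ms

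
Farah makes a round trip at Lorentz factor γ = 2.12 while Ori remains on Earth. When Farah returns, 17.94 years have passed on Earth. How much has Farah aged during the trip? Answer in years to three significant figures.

τ = 8.46 years

γ = 2.12
Farah's clock measures proper time along the trip: τ = Δt/γ = 17.94/2.120 years.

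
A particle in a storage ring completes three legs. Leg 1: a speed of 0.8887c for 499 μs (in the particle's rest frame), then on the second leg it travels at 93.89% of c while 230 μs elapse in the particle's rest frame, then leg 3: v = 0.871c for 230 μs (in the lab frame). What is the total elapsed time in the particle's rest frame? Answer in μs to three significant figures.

τ = 842 μs

Leg 1: 499 μs is already measured in the particle's rest frame.
Leg 2: 230 μs is already measured in the particle's rest frame.
Leg 3: γ = 1/√(1 − 0.871²) = 1/√0.2414 = 2.035; τ_3 = 230/2.035 = 113.0 μs.
Total: 499.0 + 230.0 + 113.0 μs.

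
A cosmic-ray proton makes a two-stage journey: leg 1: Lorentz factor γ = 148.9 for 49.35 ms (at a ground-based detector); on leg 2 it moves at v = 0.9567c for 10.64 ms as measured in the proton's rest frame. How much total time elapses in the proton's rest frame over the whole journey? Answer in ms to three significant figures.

τ = 11.0 ms

Leg 1: γ = 148.9; τ_1 = 49.35/148.9 = 0.3314 ms.
Leg 2: 10.64 ms is already measured in the proton's rest frame.
Total: 0.3314 + 10.64 ms.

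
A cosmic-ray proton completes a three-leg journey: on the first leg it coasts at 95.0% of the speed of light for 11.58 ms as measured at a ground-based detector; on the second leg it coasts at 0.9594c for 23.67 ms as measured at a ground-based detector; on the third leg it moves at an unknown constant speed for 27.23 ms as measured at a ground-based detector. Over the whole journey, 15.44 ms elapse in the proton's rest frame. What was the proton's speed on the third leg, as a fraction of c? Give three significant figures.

β = 0.982

Leg 1: β = 0.950; γ = 1/√(1 − 0.950²) = 1/√0.09750 = 3.203; τ_1 = 11.58/3.203 = 3.616 ms.
Leg 2: γ = 1/√(1 − 0.9594²) = 1/√0.07955 = 3.545; τ_2 = 23.67/3.545 = 6.676 ms.
Leg 3: speed unknown; τ_3 = 27.23/γ_3.
Total proper time: 3.616 + 6.676 + τ_3 = 15.44, so τ_3 = 15.44 − 10.29 = 5.148 ms.
γ_3 = 27.23/5.148 = 5.289; β = √(1 − 1/γ²) = √0.9643.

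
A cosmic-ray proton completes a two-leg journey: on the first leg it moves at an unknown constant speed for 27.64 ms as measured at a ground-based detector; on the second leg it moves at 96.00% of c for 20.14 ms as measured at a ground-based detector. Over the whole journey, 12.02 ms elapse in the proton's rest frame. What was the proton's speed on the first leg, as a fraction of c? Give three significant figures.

β = 0.973

Leg 1: speed unknown; τ_1 = 27.64/γ_1.
Leg 2: β = 0.9600; γ = 1/√(1 − 0.9600²) = 1/√0.07840 = 3.571; τ_2 = 20.14/3.571 = 5.639 ms.
Total proper time: τ_1 + 5.639 = 12.02, so τ_1 = 12.02 − 5.639 = 6.381 ms.
γ_1 = 27.64/6.381 = 4.332; β = √(1 − 1/γ²) = √0.9467.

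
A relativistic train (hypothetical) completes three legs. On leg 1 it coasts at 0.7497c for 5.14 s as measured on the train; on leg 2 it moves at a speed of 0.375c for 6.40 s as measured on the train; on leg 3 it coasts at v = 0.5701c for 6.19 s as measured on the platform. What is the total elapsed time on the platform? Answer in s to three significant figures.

Δt = 20.9 s

Leg 1: γ = 1/√(1 − 0.7497²) = 1/√0.4379 = 1.511; Δt_1 = 1.511 × 5.14 = 7.767 s.
Leg 2: γ = 1/√(1 − 0.375²) = 1/√0.8594 = 1.079; Δt_2 = 1.079 × 6.40 = 6.904 s.
Leg 3: 6.19 s is already measured on the platform.
Total: 7.767 + 6.904 + 6.190 s.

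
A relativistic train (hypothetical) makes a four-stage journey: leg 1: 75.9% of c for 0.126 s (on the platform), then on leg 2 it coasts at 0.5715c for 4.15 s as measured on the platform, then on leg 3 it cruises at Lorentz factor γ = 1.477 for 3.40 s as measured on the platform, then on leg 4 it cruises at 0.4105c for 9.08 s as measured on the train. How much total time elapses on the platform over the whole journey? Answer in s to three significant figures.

Leg 1: 0.126 s is already measured on the platform.
Leg 2: 4.15 s is already measured on the platform.
Leg 3: 3.40 s is already measured on the platform.
Leg 4: γ = 1/√(1 − 0.4105²) = 1/√0.8315 = 1.097; Δt_4 = 1.097 × 9.08 = 9.958 s.
Total: 0.1260 + 4.150 + 3.400 + 9.958 s.

Δt = 17.6 s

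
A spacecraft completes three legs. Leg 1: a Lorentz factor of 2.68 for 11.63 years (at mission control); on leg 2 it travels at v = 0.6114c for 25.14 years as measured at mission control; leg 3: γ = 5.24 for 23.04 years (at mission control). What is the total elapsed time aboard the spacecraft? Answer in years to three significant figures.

Leg 1: γ = 2.68; τ_1 = 11.63/2.680 = 4.340 years.
Leg 2: γ = 1/√(1 − 0.6114²) = 1/√0.6262 = 1.264; τ_2 = 25.14/1.264 = 19.89 years.
Leg 3: γ = 5.24; τ_3 = 23.04/5.240 = 4.397 years.
Total: 4.340 + 19.89 + 4.397 years.

τ = 28.6 years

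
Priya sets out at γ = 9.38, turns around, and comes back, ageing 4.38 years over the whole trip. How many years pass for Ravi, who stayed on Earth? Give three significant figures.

Δt = 41.1 years

γ = 9.38
Earth-frame duration is the dilated interval: Δt = γτ = 9.380 × 4.38 years.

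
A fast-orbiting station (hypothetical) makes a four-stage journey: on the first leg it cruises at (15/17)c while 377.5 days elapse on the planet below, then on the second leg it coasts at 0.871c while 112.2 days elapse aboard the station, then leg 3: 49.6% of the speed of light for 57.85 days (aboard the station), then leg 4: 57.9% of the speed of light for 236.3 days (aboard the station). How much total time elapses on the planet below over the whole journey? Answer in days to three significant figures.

Leg 1: 377.5 days is already measured on the planet below.
Leg 2: γ = 1/√(1 − 0.871²) = 1/√0.2414 = 2.035; Δt_2 = 2.035 × 112.2 = 228.4 days.
Leg 3: β = 0.496; γ = 1/√(1 − 0.496²) = 1/√0.7540 = 1.152; Δt_3 = 1.152 × 57.85 = 66.62 days.
Leg 4: β = 0.579; γ = 1/√(1 − 0.579²) = 1/√0.6648 = 1.227; Δt_4 = 1.227 × 236.3 = 289.8 days.
Total: 377.5 + 228.4 + 66.62 + 289.8 days.

Δt = 962 days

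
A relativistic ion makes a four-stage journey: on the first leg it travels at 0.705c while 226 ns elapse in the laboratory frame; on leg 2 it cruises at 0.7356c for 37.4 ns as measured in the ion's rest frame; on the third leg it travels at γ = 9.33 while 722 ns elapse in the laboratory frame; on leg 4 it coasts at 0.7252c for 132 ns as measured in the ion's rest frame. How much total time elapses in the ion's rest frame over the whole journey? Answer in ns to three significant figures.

τ = 407 ns

Leg 1: γ = 1/√(1 − 0.705²) = 1/√0.5030 = 1.410; τ_1 = 226/1.410 = 160.3 ns.
Leg 2: 37.4 ns is already measured in the ion's rest frame.
Leg 3: γ = 9.33; τ_3 = 722/9.330 = 77.38 ns.
Leg 4: 132 ns is already measured in the ion's rest frame.
Total: 160.3 + 37.40 + 77.38 + 132.0 ns.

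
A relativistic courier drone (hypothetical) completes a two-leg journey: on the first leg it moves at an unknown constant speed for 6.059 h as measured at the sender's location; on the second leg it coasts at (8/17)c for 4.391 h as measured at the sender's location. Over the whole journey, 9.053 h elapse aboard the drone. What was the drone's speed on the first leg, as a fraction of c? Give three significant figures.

Leg 1: speed unknown; τ_1 = 6.059/γ_1.
Leg 2: γ = 1/√(1 − (8/17)²) = 17/15 ≈ 1.133; τ_2 = 4.391/1.133 = 3.874 h.
Total proper time: τ_1 + 3.874 = 9.053, so τ_1 = 9.053 − 3.874 = 5.179 h.
γ_1 = 6.059/5.179 = 1.170; β = √(1 − 1/γ²) = √0.2695.

β = 0.519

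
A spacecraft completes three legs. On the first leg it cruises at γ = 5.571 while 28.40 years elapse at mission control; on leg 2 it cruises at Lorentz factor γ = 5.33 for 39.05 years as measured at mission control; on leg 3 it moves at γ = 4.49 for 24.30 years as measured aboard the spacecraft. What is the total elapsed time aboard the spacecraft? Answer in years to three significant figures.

Leg 1: γ = 5.571; τ_1 = 28.40/5.571 = 5.098 years.
Leg 2: γ = 5.33; τ_2 = 39.05/5.330 = 7.326 years.
Leg 3: 24.30 years is already measured aboard the spacecraft.
Total: 5.098 + 7.326 + 24.30 years.

τ = 36.7 years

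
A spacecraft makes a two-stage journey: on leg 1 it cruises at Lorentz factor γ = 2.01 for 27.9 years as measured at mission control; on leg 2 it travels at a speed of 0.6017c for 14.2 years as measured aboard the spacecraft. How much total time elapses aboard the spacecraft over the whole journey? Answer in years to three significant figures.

τ = 28.1 years

Leg 1: γ = 2.01; τ_1 = 27.9/2.010 = 13.88 years.
Leg 2: 14.2 years is already measured aboard the spacecraft.
Total: 13.88 + 14.20 years.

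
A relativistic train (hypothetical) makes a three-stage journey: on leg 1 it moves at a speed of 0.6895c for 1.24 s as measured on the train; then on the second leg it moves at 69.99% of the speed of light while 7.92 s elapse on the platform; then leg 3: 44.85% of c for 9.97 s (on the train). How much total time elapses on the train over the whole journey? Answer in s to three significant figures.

τ = 16.9 s

Leg 1: 1.24 s is already measured on the train.
Leg 2: β = 0.6999; γ = 1/√(1 − 0.6999²) = 1/√0.5101 = 1.400; τ_2 = 7.92/1.400 = 5.657 s.
Leg 3: 9.97 s is already measured on the train.
Total: 1.240 + 5.657 + 9.970 s.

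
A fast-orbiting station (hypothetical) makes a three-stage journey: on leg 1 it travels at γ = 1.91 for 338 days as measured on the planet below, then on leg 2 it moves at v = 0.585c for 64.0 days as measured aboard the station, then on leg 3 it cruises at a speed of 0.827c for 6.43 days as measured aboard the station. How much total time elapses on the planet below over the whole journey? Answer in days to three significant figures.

Δt = 428 days

Leg 1: 338 days is already measured on the planet below.
Leg 2: γ = 1/√(1 − 0.585²) = 1/√0.6578 = 1.233; Δt_2 = 1.233 × 64.0 = 78.91 days.
Leg 3: γ = 1/√(1 − 0.827²) = 1/√0.3161 = 1.779; Δt_3 = 1.779 × 6.43 = 11.44 days.
Total: 338.0 + 78.91 + 11.44 days.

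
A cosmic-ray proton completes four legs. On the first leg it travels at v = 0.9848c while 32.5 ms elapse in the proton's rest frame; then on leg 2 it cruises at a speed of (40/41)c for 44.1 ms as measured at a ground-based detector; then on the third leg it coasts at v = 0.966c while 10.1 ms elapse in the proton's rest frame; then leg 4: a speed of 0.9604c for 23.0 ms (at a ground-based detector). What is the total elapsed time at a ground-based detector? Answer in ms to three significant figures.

Δt = 293 ms

Leg 1: γ = 1/√(1 − 0.9848²) = 1/√0.03017 = 5.757; Δt_1 = 5.757 × 32.5 = 187.1 ms.
Leg 2: 44.1 ms is already measured at a ground-based detector.
Leg 3: γ = 1/√(1 − 0.966²) = 1/√0.06684 = 3.868; Δt_3 = 3.868 × 10.1 = 39.07 ms.
Leg 4: 23.0 ms is already measured at a ground-based detector.
Total: 187.1 + 44.10 + 39.07 + 23.00 ms.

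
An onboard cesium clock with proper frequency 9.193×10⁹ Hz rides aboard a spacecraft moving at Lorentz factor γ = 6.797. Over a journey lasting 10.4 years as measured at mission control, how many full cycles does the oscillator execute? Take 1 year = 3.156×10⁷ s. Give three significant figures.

N = 4.44×10¹⁷

γ = 6.797
The oscillator's own cycle count is N = f × τ where τ is the proper time aboard the spacecraft. τ = Δt/γ = 10.4/6.797 = 1.530 years = 4.829×10⁷ s.
N = 9.193×10⁹ × 4.829×10⁷ = 4.439×10¹⁷.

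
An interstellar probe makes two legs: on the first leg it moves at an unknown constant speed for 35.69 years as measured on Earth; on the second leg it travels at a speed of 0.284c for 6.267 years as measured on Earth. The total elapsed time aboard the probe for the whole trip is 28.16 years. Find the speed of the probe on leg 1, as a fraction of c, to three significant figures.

β = 0.784

Leg 1: speed unknown; τ_1 = 35.69/γ_1.
Leg 2: γ = 1/√(1 − 0.284²) = 1/√0.9193 = 1.043; τ_2 = 6.267/1.043 = 6.009 years.
Total proper time: τ_1 + 6.009 = 28.16, so τ_1 = 28.16 − 6.009 = 22.15 years.
γ_1 = 35.69/22.15 = 1.611; β = √(1 − 1/γ²) = √0.6148.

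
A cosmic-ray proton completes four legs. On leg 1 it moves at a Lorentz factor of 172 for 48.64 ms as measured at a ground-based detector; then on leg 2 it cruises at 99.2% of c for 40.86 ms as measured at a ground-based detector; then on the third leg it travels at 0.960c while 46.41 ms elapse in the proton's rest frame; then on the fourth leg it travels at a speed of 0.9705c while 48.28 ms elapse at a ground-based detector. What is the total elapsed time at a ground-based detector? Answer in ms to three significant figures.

Leg 1: 48.64 ms is already measured at a ground-based detector.
Leg 2: 40.86 ms is already measured at a ground-based detector.
Leg 3: γ = 1/√(1 − 0.960²) = 25/7 ≈ 3.571; Δt_3 = 3.571 × 46.41 = 165.7 ms.
Leg 4: 48.28 ms is already measured at a ground-based detector.
Total: 48.64 + 40.86 + 165.7 + 48.28 ms.

Δt = 304 ms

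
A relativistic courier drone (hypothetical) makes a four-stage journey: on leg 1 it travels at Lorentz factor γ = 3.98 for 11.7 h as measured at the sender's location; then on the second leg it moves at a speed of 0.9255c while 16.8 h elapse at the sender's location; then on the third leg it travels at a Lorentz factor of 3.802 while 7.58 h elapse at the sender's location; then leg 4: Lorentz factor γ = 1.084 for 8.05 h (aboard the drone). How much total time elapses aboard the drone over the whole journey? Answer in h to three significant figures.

τ = 19.3 h

Leg 1: γ = 3.98; τ_1 = 11.7/3.980 = 2.940 h.
Leg 2: γ = 1/√(1 − 0.9255²) = 1/√0.1434 = 2.640; τ_2 = 16.8/2.640 = 6.363 h.
Leg 3: γ = 3.802; τ_3 = 7.58/3.802 = 1.994 h.
Leg 4: 8.05 h is already measured aboard the drone.
Total: 2.940 + 6.363 + 1.994 + 8.050 h.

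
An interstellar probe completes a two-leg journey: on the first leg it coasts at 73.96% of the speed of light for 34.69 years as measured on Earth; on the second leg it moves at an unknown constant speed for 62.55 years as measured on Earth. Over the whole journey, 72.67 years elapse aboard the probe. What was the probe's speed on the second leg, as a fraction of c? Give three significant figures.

β = 0.615

Leg 1: β = 0.7396; γ = 1/√(1 − 0.7396²) = 1/√0.4530 = 1.486; τ_1 = 34.69/1.486 = 23.35 years.
Leg 2: speed unknown; τ_2 = 62.55/γ_2.
Total proper time: 23.35 + τ_2 = 72.67, so τ_2 = 72.67 − 23.35 = 49.32 years.
γ_2 = 62.55/49.32 = 1.268; β = √(1 − 1/γ²) = √0.3782.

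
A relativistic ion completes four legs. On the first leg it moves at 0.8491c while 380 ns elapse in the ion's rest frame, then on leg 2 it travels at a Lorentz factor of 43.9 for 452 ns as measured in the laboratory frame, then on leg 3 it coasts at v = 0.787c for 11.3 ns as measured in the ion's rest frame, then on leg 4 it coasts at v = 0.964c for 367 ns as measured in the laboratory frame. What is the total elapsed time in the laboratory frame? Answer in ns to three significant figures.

Leg 1: γ = 1/√(1 − 0.8491²) = 1/√0.2790 = 1.893; Δt_1 = 1.893 × 380 = 719.4 ns.
Leg 2: 452 ns is already measured in the laboratory frame.
Leg 3: γ = 1/√(1 − 0.787²) = 1/√0.3806 = 1.621; Δt_3 = 1.621 × 11.3 = 18.32 ns.
Leg 4: 367 ns is already measured in the laboratory frame.
Total: 719.4 + 452.0 + 18.32 + 367.0 ns.

Δt = 1560 ns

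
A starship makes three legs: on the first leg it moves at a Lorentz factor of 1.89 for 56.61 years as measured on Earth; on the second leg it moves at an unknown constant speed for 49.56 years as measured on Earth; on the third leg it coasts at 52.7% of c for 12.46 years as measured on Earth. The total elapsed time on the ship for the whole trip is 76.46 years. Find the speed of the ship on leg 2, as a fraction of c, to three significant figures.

β = 0.689

Leg 1: γ = 1.89; τ_1 = 56.61/1.890 = 29.95 years.
Leg 2: speed unknown; τ_2 = 49.56/γ_2.
Leg 3: β = 0.527; γ = 1/√(1 − 0.527²) = 1/√0.7223 = 1.177; τ_3 = 12.46/1.177 = 10.59 years.
Total proper time: 29.95 + τ_2 + 10.59 = 76.46, so τ_2 = 76.46 − 40.54 = 35.92 years.
γ_2 = 49.56/35.92 = 1.380; β = √(1 − 1/γ²) = √0.4747.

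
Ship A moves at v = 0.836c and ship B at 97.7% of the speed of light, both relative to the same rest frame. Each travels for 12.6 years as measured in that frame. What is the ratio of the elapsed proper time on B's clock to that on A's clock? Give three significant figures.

τ_B/τ_A = 0.389

A: γ = 1/√(1 − 0.836²) = 1/√0.3011 = 1.822. B: β = 0.977; γ = 1/√(1 − 0.977²) = 1/√0.04547 = 4.690.
τ_A/τ_B = γ_B/γ_A = 4.690/1.822 = 2.573, so τ_B/τ_A = 0.3886.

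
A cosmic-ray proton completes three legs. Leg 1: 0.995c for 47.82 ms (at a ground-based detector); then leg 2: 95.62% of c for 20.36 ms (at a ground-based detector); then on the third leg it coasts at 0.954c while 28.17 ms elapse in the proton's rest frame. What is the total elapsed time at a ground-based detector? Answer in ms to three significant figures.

Δt = 162 ms

Leg 1: 47.82 ms is already measured at a ground-based detector.
Leg 2: 20.36 ms is already measured at a ground-based detector.
Leg 3: γ = 1/√(1 − 0.954²) = 1/√0.08988 = 3.335; Δt_3 = 3.335 × 28.17 = 93.96 ms.
Total: 47.82 + 20.36 + 93.96 ms.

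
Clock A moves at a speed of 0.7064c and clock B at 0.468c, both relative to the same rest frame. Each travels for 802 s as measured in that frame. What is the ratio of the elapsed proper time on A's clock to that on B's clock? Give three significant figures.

τ_A/τ_B = 0.801

A: γ = 1/√(1 − 0.7064²) = 1/√0.5010 = 1.413. B: γ = 1/√(1 − 0.468²) = 1/√0.7810 = 1.132.
τ_A/τ_B = γ_B/γ_A = 1.132/1.413 = 0.8009, so τ_A/τ_B = 0.8009.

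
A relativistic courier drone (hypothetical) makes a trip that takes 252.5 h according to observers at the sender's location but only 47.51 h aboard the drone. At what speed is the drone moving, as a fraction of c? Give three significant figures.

β = 0.982

The proper time is measured aboard the drone (both events occur at the drone's location); Δt is measured at the sender's location. γ = Δt/τ = 252.5/47.51 = 5.315.
β = √(1 − 1/γ²) = √(1 − 0.03540) = √0.9646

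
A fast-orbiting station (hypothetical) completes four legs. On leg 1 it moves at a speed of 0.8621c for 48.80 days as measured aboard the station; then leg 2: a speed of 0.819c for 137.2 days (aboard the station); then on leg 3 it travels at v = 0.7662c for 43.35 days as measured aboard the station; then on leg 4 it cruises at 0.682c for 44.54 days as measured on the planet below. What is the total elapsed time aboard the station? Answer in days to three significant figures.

τ = 262 days

Leg 1: 48.80 days is already measured aboard the station.
Leg 2: 137.2 days is already measured aboard the station.
Leg 3: 43.35 days is already measured aboard the station.
Leg 4: γ = 1/√(1 − 0.682²) = 1/√0.5349 = 1.367; τ_4 = 44.54/1.367 = 32.57 days.
Total: 48.80 + 137.2 + 43.35 + 32.57 days.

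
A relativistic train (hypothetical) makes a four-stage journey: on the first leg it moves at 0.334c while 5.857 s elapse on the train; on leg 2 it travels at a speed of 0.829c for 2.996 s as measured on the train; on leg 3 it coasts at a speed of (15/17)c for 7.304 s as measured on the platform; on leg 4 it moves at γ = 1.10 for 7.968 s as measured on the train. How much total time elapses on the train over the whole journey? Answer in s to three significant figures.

Leg 1: 5.857 s is already measured on the train.
Leg 2: 2.996 s is already measured on the train.
Leg 3: γ = 1/√(1 − (15/17)²) = 17/8 = 2.125; τ_3 = 7.304/2.125 = 3.437 s.
Leg 4: 7.968 s is already measured on the train.
Total: 5.857 + 2.996 + 3.437 + 7.968 s.

τ = 20.3 s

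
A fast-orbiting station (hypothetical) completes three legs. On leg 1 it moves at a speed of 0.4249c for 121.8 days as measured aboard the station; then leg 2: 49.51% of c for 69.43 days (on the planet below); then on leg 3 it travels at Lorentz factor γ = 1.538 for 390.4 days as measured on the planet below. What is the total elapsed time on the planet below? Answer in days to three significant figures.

Δt = 594 days

Leg 1: γ = 1/√(1 − 0.4249²) = 1/√0.8195 = 1.105; Δt_1 = 1.105 × 121.8 = 134.5 days.
Leg 2: 69.43 days is already measured on the planet below.
Leg 3: 390.4 days is already measured on the planet below.
Total: 134.5 + 69.43 + 390.4 days.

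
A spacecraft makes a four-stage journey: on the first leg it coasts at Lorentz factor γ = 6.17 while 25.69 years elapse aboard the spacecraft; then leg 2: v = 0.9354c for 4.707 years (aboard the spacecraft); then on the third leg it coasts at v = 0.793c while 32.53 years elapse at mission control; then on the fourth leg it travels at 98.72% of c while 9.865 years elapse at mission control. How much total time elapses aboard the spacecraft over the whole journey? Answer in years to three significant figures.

Leg 1: 25.69 years is already measured aboard the spacecraft.
Leg 2: 4.707 years is already measured aboard the spacecraft.
Leg 3: γ = 1/√(1 − 0.793²) = 1/√0.3712 = 1.641; τ_3 = 32.53/1.641 = 19.82 years.
Leg 4: β = 0.9872; γ = 1/√(1 − 0.9872²) = 1/√0.02544 = 6.270; τ_4 = 9.865/6.270 = 1.573 years.
Total: 25.69 + 4.707 + 19.82 + 1.573 years.

τ = 51.8 years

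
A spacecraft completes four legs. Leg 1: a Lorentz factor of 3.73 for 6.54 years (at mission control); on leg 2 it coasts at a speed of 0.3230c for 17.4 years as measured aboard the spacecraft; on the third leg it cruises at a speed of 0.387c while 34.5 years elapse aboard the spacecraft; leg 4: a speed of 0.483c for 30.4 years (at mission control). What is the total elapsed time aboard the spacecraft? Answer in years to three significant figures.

τ = 80.3 years

Leg 1: γ = 3.73; τ_1 = 6.54/3.730 = 1.753 years.
Leg 2: 17.4 years is already measured aboard the spacecraft.
Leg 3: 34.5 years is already measured aboard the spacecraft.
Leg 4: γ = 1/√(1 − 0.483²) = 1/√0.7667 = 1.142; τ_4 = 30.4/1.142 = 26.62 years.
Total: 1.753 + 17.40 + 34.50 + 26.62 years.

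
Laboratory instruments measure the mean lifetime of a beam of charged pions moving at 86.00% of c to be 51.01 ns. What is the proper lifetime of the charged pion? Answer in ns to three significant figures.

β = 0.8600; γ = 1/√(1 − 0.8600²) = 1/√0.2604 = 1.960
The lab-frame lifetime is the dilated interval; the proper lifetime is τ₀ = Δt/γ = 51.01/1.960 ns.

τ₀ = 26.0 ns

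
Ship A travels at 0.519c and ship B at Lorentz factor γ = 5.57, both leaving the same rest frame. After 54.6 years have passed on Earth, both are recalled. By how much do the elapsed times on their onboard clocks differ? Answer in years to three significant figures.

A: γ = 1/√(1 − 0.519²) = 1/√0.7306 = 1.170; τ_A = 54.6/1.170 = 46.67 years.
B: γ = 5.57; τ_B = 54.6/5.570 = 9.803 years.

|τ_A − τ_B| = 36.9 years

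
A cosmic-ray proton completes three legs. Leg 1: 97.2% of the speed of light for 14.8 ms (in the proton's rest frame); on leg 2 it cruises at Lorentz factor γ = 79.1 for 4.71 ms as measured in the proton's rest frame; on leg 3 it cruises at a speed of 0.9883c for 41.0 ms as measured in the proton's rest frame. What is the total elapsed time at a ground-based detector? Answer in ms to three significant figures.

Leg 1: β = 0.972; γ = 1/√(1 − 0.972²) = 1/√0.05522 = 4.256; Δt_1 = 4.256 × 14.8 = 62.98 ms.
Leg 2: γ = 79.1; Δt_2 = 79.10 × 4.71 = 372.6 ms.
Leg 3: γ = 1/√(1 − 0.9883²) = 1/√0.02326 = 6.556; Δt_3 = 6.556 × 41.0 = 268.8 ms.
Total: 62.98 + 372.6 + 268.8 ms.

Δt = 704 ms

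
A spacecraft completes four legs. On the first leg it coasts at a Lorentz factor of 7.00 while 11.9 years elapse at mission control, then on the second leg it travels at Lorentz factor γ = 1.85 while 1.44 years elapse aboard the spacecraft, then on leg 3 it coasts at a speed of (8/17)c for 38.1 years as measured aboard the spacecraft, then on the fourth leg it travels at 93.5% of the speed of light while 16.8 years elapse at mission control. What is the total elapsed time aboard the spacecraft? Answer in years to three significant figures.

τ = 47.2 years

Leg 1: γ = 7.00; τ_1 = 11.9/7.000 = 1.700 years.
Leg 2: 1.44 years is already measured aboard the spacecraft.
Leg 3: 38.1 years is already measured aboard the spacecraft.
Leg 4: β = 0.935; γ = 1/√(1 − 0.935²) = 1/√0.1258 = 2.820; τ_4 = 16.8/2.820 = 5.958 years.
Total: 1.700 + 1.440 + 38.10 + 5.958 years.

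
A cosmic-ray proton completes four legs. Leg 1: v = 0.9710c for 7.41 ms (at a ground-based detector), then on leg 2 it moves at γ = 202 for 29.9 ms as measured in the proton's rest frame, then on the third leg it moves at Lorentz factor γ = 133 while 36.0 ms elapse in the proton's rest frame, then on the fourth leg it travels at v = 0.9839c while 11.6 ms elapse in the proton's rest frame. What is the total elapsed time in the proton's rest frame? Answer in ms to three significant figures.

Leg 1: γ = 1/√(1 − 0.9710²) = 1/√0.05716 = 4.183; τ_1 = 7.41/4.183 = 1.772 ms.
Leg 2: 29.9 ms is already measured in the proton's rest frame.
Leg 3: 36.0 ms is already measured in the proton's rest frame.
Leg 4: 11.6 ms is already measured in the proton's rest frame.
Total: 1.772 + 29.90 + 36.00 + 11.60 ms.

τ = 79.3 ms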